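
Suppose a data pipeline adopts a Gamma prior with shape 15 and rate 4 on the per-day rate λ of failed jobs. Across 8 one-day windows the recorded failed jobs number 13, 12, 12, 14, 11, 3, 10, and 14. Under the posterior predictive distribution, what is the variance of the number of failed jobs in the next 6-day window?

78

Total count: 13 + 12 + 12 + 14 + 11 + 3 + 10 + 14 = 89.
Total exposure: 8 days.
Conjugate update: add total count to the shape and total exposure to the rate, giving Gamma(104, 12).
The posterior predictive for a window of length T is Negative Binomial with variance T·α'·(β'+T)/β'² = 6·104·18/144 = 78.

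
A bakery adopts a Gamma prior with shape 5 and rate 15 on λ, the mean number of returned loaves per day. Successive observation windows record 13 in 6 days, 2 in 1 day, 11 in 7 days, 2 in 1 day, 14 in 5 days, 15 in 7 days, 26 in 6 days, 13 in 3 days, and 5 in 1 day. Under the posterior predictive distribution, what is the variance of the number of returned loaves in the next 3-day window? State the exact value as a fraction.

8745/1352

Total count: 13 + 2 + 11 + 2 + 14 + 15 + 26 + 13 + 5 = 101.
Total exposure: 6 + 1 + 7 + 1 + 5 + 7 + 6 + 3 + 1 = 37 days.
By Gamma–Poisson conjugacy, the posterior is Gamma(α + Σx, β + Σt) = Gamma(5 + 101, 15 + 37) = Gamma(106, 52).
The posterior predictive for a window of length T is Negative Binomial with variance T·α'·(β'+T)/β'² = 3·106·55/2704 = 8745/1352.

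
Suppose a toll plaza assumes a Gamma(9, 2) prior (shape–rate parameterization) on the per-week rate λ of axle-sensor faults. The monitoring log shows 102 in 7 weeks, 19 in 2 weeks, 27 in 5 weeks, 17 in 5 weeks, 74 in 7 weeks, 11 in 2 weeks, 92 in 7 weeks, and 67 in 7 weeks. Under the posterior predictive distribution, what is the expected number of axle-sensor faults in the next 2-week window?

Total count: 102 + 19 + 27 + 17 + 74 + 11 + 92 + 67 = 409.
Total exposure: 7 + 2 + 5 + 5 + 7 + 2 + 7 + 7 = 42 weeks.
Conjugate update: add total count to the shape and total exposure to the rate, giving Gamma(418, 44).
Predictive mean over a 2-week window = T·E[λ|data] = 2·418/44 = 19.

19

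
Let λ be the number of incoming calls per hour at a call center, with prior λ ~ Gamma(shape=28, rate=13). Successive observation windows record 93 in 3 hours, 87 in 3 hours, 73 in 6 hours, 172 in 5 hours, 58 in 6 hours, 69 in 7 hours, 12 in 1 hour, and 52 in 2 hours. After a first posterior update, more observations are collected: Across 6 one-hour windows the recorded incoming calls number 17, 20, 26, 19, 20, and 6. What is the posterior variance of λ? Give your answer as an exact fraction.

Total count: 93 + 87 + 73 + 172 + 58 + 69 + 12 + 52 = 616.
Total exposure: 3 + 3 + 6 + 5 + 6 + 7 + 1 + 2 = 33 hours.
After the first batch: Gamma(28 + 616, 13 + 33) = Gamma(644, 46).
Total count: 17 + 20 + 26 + 19 + 20 + 6 = 108.
Total exposure: 6 hours.
After the second batch: Gamma(644 + 108, 46 + 6) = Gamma(752, 52).
Posterior variance = α'/β'² = 752/2704 = 47/169.

47/169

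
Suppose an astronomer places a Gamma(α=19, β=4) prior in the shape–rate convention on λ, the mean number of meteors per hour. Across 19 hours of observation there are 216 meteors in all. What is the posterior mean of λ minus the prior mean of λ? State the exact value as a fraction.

503/92

Total count 216 over total exposure 19 hours.
Gamma(α, β) with Poisson data over total exposure Σt gives posterior Gamma(α+Σx, β+Σt) = Gamma(235, 23).
Posterior mean = 235/23 = 235/23; prior mean = 19/4 = 19/4. Difference = 235/23 − 19/4 = 503/92.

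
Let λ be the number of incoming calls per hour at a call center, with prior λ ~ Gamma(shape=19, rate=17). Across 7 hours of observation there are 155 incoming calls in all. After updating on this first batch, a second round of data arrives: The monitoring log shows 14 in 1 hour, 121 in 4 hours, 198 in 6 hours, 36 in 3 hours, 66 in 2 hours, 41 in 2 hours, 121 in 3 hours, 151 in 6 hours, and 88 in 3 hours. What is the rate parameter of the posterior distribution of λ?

54

Total count 155 over total exposure 7 hours.
After the first batch: Gamma(19 + 155, 17 + 7) = Gamma(174, 24).
Total count: 14 + 121 + 198 + 36 + 66 + 41 + 121 + 151 + 88 = 836.
Total exposure: 1 + 4 + 6 + 3 + 2 + 2 + 3 + 6 + 3 = 30 hours.
After the second batch: Gamma(174 + 836, 24 + 30) = Gamma(1010, 54).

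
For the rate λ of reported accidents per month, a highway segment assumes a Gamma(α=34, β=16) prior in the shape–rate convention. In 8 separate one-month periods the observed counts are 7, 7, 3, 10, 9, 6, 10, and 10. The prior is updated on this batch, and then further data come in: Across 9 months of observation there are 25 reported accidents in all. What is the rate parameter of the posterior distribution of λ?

Total count: 7 + 7 + 3 + 10 + 9 + 6 + 10 + 10 = 62.
Total exposure: 8 months.
After the first batch: Gamma(34 + 62, 16 + 8) = Gamma(96, 24).
Total count 25 over total exposure 9 months.
After the second batch: Gamma(96 + 25, 24 + 9) = Gamma(121, 33).

33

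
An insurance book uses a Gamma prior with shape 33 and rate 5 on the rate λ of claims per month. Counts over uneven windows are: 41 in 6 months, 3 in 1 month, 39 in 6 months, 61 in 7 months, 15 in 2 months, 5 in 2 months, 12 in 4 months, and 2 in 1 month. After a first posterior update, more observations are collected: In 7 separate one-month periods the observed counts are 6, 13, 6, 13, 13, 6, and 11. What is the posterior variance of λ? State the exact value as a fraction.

Total count: 41 + 3 + 39 + 61 + 15 + 5 + 12 + 2 = 178.
Total exposure: 6 + 1 + 6 + 7 + 2 + 2 + 4 + 1 = 29 months.
After the first batch: Gamma(33 + 178, 5 + 29) = Gamma(211, 34).
Total count: 6 + 13 + 6 + 13 + 13 + 6 + 11 = 68.
Total exposure: 7 months.
After the second batch: Gamma(211 + 68, 34 + 7) = Gamma(279, 41).
Posterior variance = α'/β'² = 279/1681.

279/1681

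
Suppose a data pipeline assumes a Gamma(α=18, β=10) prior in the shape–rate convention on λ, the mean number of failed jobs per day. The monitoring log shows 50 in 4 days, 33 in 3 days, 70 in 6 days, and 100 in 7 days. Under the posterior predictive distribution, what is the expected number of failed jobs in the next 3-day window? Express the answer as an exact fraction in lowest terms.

Total count: 50 + 33 + 70 + 100 = 253.
Total exposure: 4 + 3 + 6 + 7 = 20 days.
By Gamma–Poisson conjugacy, the posterior is Gamma(α + Σx, β + Σt) = Gamma(18 + 253, 10 + 20) = Gamma(271, 30).
Predictive mean over a 3-day window = T·E[λ|data] = 3·271/30 = 271/10.

271/10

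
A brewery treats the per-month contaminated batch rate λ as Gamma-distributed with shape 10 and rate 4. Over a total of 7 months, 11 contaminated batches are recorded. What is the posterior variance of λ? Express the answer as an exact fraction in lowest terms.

21/121

Total count 11 over total exposure 7 months.
The Gamma prior is conjugate for the Poisson rate, so λ | data ~ Gamma(10+11, 4+7) = Gamma(21, 11).
Posterior variance = α'/β'² = 21/121.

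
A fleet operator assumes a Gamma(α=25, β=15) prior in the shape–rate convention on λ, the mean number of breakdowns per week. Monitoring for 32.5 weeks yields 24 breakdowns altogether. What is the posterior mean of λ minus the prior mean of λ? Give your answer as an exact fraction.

-181/285

Total count 24 over total exposure 32.5 weeks.
The Gamma prior is conjugate for the Poisson rate, so λ | data ~ Gamma(25+24, 15+32.5) = Gamma(49, 95/2).
Posterior mean = 49/(95/2) = 98/95; prior mean = 25/15 = 5/3. Difference = 98/95 − 5/3 = -181/285.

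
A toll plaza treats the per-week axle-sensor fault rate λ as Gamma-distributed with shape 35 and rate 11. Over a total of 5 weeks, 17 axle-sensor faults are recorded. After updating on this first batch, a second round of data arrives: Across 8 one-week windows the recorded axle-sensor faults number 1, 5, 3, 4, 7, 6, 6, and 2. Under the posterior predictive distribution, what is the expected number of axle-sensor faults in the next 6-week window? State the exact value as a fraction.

Total count 17 over total exposure 5 weeks.
After the first batch: Gamma(35 + 17, 11 + 5) = Gamma(52, 16).
Total count: 1 + 5 + 3 + 4 + 7 + 6 + 6 + 2 = 34.
Total exposure: 8 weeks.
After the second batch: Gamma(52 + 34, 16 + 8) = Gamma(86, 24).
Predictive mean over a 6-week window = T·E[λ|data] = 6·86/24 = 43/2.

43/2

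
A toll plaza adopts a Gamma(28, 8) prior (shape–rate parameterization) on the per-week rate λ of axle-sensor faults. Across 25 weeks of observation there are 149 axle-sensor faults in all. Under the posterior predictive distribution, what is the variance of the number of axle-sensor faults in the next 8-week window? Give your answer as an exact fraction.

19352/363

Total count 149 over total exposure 25 weeks.
Gamma(α, β) with Poisson data over total exposure Σt gives posterior Gamma(α+Σx, β+Σt) = Gamma(177, 33).
The posterior predictive for a window of length T is Negative Binomial with variance T·α'·(β'+T)/β'² = 8·177·41/1089 = 19352/363.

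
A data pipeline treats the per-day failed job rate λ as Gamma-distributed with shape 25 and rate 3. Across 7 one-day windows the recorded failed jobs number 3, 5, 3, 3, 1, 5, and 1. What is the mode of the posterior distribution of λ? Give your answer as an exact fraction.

Total count: 3 + 5 + 3 + 3 + 1 + 5 + 1 = 21.
Total exposure: 7 days.
Posterior: α' = 25 + 21 = 46, β' = 3 + 7 = 10.
Posterior mode = (α'−1)/β' = 45/10 = 9/2.

9/2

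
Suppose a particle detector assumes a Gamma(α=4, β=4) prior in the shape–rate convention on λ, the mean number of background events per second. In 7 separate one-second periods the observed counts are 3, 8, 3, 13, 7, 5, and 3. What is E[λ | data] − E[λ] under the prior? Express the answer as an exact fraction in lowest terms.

Total count: 3 + 8 + 3 + 13 + 7 + 5 + 3 = 42.
Total exposure: 7 seconds.
The Gamma prior is conjugate for the Poisson rate, so λ | data ~ Gamma(4+42, 4+7) = Gamma(46, 11).
Posterior mean = 46/11 = 46/11; prior mean = 4/4 = 1. Difference = 46/11 − 1 = 35/11.

35/11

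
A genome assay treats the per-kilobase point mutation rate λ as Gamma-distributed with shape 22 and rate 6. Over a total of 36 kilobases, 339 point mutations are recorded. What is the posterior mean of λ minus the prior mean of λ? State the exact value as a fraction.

Total count 339 over total exposure 36 kilobases.
By Gamma–Poisson conjugacy, the posterior is Gamma(α + Σx, β + Σt) = Gamma(22 + 339, 6 + 36) = Gamma(361, 42).
Posterior mean = 361/42 = 361/42; prior mean = 22/6 = 11/3. Difference = 361/42 − 11/3 = 69/14.

69/14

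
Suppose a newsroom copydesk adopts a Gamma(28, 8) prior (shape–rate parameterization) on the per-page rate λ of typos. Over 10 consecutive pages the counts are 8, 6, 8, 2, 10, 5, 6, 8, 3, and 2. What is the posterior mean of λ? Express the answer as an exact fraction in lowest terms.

43/9

Total count: 8 + 6 + 8 + 2 + 10 + 5 + 6 + 8 + 3 + 2 = 58.
Total exposure: 10 pages.
Gamma(α, β) with Poisson data over total exposure Σt gives posterior Gamma(α+Σx, β+Σt) = Gamma(86, 18).
Posterior mean = α'/β' = 86/18 = 43/9.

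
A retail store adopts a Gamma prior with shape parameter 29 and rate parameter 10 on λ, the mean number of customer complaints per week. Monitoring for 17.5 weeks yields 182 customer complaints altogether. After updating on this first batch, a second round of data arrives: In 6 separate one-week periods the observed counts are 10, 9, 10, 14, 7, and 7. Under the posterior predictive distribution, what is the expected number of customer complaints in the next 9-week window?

Total count 182 over total exposure 17.5 weeks.
After the first batch: Gamma(29 + 182, 10 + 17.5) = Gamma(211, 55/2).
Total count: 10 + 9 + 10 + 14 + 7 + 7 = 57.
Total exposure: 6 weeks.
After the second batch: Gamma(211 + 57, 55/2 + 6) = Gamma(268, 67/2).
Predictive mean over a 9-week window = T·E[λ|data] = 9·268/(67/2) = 72.

72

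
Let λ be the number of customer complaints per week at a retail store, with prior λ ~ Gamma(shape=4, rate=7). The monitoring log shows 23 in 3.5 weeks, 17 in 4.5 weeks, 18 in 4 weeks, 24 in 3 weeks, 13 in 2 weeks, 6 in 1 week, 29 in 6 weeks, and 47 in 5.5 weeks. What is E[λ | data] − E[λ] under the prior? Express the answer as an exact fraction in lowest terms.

Total count: 23 + 17 + 18 + 24 + 13 + 6 + 29 + 47 = 177.
Total exposure: 3.5 + 4.5 + 4 + 3 + 2 + 1 + 6 + 5.5 = 29.5 weeks.
The Gamma prior is conjugate for the Poisson rate, so λ | data ~ Gamma(4+177, 7+29.5) = Gamma(181, 73/2).
Posterior mean = 181/(73/2) = 362/73; prior mean = 4/7 = 4/7. Difference = 362/73 − 4/7 = 2242/511.

2242/511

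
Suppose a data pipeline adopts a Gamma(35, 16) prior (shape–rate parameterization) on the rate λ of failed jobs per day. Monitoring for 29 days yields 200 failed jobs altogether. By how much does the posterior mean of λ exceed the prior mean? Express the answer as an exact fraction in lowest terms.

Total count 200 over total exposure 29 days.
By Gamma–Poisson conjugacy, the posterior is Gamma(α + Σx, β + Σt) = Gamma(35 + 200, 16 + 29) = Gamma(235, 45).
Posterior mean = 235/45 = 47/9; prior mean = 35/16 = 35/16. Difference = 47/9 − 35/16 = 437/144.

437/144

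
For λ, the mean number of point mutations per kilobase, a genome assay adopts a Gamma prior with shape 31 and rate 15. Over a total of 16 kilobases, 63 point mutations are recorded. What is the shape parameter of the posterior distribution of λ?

94

Total count 63 over total exposure 16 kilobases.
By Gamma–Poisson conjugacy, the posterior is Gamma(α + Σx, β + Σt) = Gamma(31 + 63, 15 + 16) = Gamma(94, 31).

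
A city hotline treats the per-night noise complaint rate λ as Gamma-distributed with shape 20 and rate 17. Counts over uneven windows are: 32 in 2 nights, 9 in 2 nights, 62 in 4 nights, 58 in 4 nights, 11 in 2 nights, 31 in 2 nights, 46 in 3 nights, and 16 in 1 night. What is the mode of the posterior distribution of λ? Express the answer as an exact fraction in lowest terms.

284/37

Total count: 32 + 9 + 62 + 58 + 11 + 31 + 46 + 16 = 265.
Total exposure: 2 + 2 + 4 + 4 + 2 + 2 + 3 + 1 = 20 nights.
Gamma(α, β) with Poisson data over total exposure Σt gives posterior Gamma(α+Σx, β+Σt) = Gamma(285, 37).
Posterior mode = (α'−1)/β' = 284/37.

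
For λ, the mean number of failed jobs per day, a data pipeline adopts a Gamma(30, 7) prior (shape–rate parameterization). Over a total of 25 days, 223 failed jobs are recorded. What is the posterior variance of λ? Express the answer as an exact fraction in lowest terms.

Total count 223 over total exposure 25 days.
Gamma(α, β) with Poisson data over total exposure Σt gives posterior Gamma(α+Σx, β+Σt) = Gamma(253, 32).
Posterior variance = α'/β'² = 253/1024.

253/1024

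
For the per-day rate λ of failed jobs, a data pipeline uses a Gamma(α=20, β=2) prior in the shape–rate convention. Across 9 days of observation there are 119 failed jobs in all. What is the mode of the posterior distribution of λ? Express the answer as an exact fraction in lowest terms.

138/11

Total count 119 over total exposure 9 days.
The Gamma prior is conjugate for the Poisson rate, so λ | data ~ Gamma(20+119, 2+9) = Gamma(139, 11).
Posterior mode = (α'−1)/β' = 138/11.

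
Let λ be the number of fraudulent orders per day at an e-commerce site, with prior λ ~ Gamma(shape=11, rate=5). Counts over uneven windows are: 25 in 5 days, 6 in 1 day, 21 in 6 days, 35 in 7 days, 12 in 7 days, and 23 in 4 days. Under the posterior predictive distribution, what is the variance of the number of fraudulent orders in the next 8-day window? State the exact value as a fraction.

Total count: 25 + 6 + 21 + 35 + 12 + 23 = 122.
Total exposure: 5 + 1 + 6 + 7 + 7 + 4 = 30 days.
Conjugate update: add total count to the shape and total exposure to the rate, giving Gamma(133, 35).
The posterior predictive for a window of length T is Negative Binomial with variance T·α'·(β'+T)/β'² = 8·133·43/1225 = 6536/175.

6536/175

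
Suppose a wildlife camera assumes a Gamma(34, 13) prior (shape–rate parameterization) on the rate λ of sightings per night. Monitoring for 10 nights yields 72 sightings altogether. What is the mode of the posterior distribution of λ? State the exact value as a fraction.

Total count 72 over total exposure 10 nights.
Gamma(α, β) with Poisson data over total exposure Σt gives posterior Gamma(α+Σx, β+Σt) = Gamma(106, 23).
Posterior mode = (α'−1)/β' = 105/23.

105/23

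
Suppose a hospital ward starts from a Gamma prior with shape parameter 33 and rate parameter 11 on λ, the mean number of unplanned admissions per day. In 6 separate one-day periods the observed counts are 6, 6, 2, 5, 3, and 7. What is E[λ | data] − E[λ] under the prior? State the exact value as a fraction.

Total count: 6 + 6 + 2 + 5 + 3 + 7 = 29.
Total exposure: 6 days.
By Gamma–Poisson conjugacy, the posterior is Gamma(α + Σx, β + Σt) = Gamma(33 + 29, 11 + 6) = Gamma(62, 17).
Posterior mean = 62/17 = 62/17; prior mean = 33/11 = 3. Difference = 62/17 − 3 = 11/17.

11/17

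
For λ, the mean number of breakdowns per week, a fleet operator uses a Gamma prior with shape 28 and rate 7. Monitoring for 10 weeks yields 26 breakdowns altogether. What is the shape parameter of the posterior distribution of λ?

54

Total count 26 over total exposure 10 weeks.
Gamma(α, β) with Poisson data over total exposure Σt gives posterior Gamma(α+Σx, β+Σt) = Gamma(54, 17).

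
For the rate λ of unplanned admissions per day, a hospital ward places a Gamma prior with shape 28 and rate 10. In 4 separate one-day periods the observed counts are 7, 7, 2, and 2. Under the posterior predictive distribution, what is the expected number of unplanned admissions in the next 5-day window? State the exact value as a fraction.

115/7

Total count: 7 + 7 + 2 + 2 = 18.
Total exposure: 4 days.
The Gamma prior is conjugate for the Poisson rate, so λ | data ~ Gamma(28+18, 10+4) = Gamma(46, 14).
Predictive mean over a 5-day window = T·E[λ|data] = 5·46/14 = 115/7.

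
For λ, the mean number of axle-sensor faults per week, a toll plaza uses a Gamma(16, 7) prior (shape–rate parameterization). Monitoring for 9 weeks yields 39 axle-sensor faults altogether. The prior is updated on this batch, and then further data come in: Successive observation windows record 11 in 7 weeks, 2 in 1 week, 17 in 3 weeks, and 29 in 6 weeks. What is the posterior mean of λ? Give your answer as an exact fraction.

38/11

Total count 39 over total exposure 9 weeks.
After the first batch: Gamma(16 + 39, 7 + 9) = Gamma(55, 16).
Total count: 11 + 2 + 17 + 29 = 59.
Total exposure: 7 + 1 + 3 + 6 = 17 weeks.
After the second batch: Gamma(55 + 59, 16 + 17) = Gamma(114, 33).
Posterior mean = α'/β' = 114/33 = 38/11.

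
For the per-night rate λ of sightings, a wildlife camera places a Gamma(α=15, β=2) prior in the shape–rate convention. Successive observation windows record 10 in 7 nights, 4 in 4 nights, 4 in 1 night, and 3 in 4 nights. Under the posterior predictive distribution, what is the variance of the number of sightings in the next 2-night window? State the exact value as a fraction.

Total count: 10 + 4 + 4 + 3 = 21.
Total exposure: 7 + 4 + 1 + 4 = 16 nights.
The Gamma prior is conjugate for the Poisson rate, so λ | data ~ Gamma(15+21, 2+16) = Gamma(36, 18).
The posterior predictive for a window of length T is Negative Binomial with variance T·α'·(β'+T)/β'² = 2·36·20/324 = 40/9.

40/9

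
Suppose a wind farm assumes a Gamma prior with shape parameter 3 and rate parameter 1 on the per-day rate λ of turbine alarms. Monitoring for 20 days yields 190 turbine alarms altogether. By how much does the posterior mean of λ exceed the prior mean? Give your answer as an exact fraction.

130/21

Total count 190 over total exposure 20 days.
The Gamma prior is conjugate for the Poisson rate, so λ | data ~ Gamma(3+190, 1+20) = Gamma(193, 21).
Posterior mean = 193/21 = 193/21; prior mean = 3/1 = 3. Difference = 193/21 − 3 = 130/21.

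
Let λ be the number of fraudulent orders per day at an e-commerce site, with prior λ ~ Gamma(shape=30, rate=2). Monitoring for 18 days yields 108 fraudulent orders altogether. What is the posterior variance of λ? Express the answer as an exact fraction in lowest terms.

69/200

Total count 108 over total exposure 18 days.
Gamma(α, β) with Poisson data over total exposure Σt gives posterior Gamma(α+Σx, β+Σt) = Gamma(138, 20).
Posterior variance = α'/β'² = 138/400 = 69/200.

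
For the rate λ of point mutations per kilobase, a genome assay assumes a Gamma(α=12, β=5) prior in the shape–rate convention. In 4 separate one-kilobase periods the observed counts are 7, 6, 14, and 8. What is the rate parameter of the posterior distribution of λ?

Total count: 7 + 6 + 14 + 8 = 35.
Total exposure: 4 kilobases.
Gamma(α, β) with Poisson data over total exposure Σt gives posterior Gamma(α+Σx, β+Σt) = Gamma(47, 9).

9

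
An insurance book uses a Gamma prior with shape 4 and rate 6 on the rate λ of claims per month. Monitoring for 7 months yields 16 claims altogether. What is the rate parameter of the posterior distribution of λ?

13

Total count 16 over total exposure 7 months.
Posterior: α' = 4 + 16 = 20, β' = 6 + 7 = 13.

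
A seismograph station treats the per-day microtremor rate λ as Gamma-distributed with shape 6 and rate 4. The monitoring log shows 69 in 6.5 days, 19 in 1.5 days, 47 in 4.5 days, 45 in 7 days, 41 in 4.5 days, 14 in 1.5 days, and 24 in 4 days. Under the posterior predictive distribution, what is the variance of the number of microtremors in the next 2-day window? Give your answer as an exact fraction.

Total count: 69 + 19 + 47 + 45 + 41 + 14 + 24 = 259.
Total exposure: 6.5 + 1.5 + 4.5 + 7 + 4.5 + 1.5 + 4 = 29.5 days.
Posterior: α' = 6 + 259 = 265, β' = 4 + 29.5 = 67/2.
The posterior predictive for a window of length T is Negative Binomial with variance T·α'·(β'+T)/β'² = 2·265·(71/2)/(4489/4) = 75260/4489.

75260/4489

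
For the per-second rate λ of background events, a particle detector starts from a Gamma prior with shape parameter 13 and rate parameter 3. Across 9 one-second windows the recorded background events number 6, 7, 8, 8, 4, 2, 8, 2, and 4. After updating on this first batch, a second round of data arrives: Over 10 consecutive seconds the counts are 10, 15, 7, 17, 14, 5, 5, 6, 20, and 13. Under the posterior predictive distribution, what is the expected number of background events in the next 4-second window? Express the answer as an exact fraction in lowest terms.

348/11

Total count: 6 + 7 + 8 + 8 + 4 + 2 + 8 + 2 + 4 = 49.
Total exposure: 9 seconds.
After the first batch: Gamma(13 + 49, 3 + 9) = Gamma(62, 12).
Total count: 10 + 15 + 7 + 17 + 14 + 5 + 5 + 6 + 20 + 13 = 112.
Total exposure: 10 seconds.
After the second batch: Gamma(62 + 112, 12 + 10) = Gamma(174, 22).
Predictive mean over a 4-second window = T·E[λ|data] = 4·174/22 = 348/11.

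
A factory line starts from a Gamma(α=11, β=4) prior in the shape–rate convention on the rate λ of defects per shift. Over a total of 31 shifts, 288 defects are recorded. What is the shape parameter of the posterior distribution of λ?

Total count 288 over total exposure 31 shifts.
Posterior: α' = 11 + 288 = 299, β' = 4 + 31 = 35.

299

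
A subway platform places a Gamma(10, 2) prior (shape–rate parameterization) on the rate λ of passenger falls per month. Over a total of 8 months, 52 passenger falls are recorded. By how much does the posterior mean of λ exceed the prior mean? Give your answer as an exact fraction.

6/5

Total count 52 over total exposure 8 months.
The Gamma prior is conjugate for the Poisson rate, so λ | data ~ Gamma(10+52, 2+8) = Gamma(62, 10).
Posterior mean = 62/10 = 31/5; prior mean = 10/2 = 5. Difference = 31/5 − 5 = 6/5.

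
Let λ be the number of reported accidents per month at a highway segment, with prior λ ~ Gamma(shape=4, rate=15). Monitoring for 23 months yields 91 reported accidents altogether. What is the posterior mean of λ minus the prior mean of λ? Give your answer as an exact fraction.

67/30

Total count 91 over total exposure 23 months.
Posterior: α' = 4 + 91 = 95, β' = 15 + 23 = 38.
Posterior mean = 95/38 = 5/2; prior mean = 4/15 = 4/15. Difference = 5/2 − 4/15 = 67/30.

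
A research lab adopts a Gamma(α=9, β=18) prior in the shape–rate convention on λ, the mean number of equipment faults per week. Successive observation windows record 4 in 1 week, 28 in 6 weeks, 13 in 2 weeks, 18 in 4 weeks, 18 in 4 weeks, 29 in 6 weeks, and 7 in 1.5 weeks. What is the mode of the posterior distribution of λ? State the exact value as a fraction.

50/17

Total count: 4 + 28 + 13 + 18 + 18 + 29 + 7 = 117.
Total exposure: 1 + 6 + 2 + 4 + 4 + 6 + 1.5 = 24.5 weeks.
Conjugate update: add total count to the shape and total exposure to the rate, giving Gamma(126, 85/2).
Posterior mode = (α'−1)/β' = 125/(85/2) = 50/17.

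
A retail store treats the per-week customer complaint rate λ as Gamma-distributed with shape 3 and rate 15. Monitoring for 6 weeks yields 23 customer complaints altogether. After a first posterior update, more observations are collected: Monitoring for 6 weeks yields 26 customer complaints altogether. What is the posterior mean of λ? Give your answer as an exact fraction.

52/27

Total count 23 over total exposure 6 weeks.
After the first batch: Gamma(3 + 23, 15 + 6) = Gamma(26, 21).
Total count 26 over total exposure 6 weeks.
After the second batch: Gamma(26 + 26, 21 + 6) = Gamma(52, 27).
Posterior mean = α'/β' = 52/27.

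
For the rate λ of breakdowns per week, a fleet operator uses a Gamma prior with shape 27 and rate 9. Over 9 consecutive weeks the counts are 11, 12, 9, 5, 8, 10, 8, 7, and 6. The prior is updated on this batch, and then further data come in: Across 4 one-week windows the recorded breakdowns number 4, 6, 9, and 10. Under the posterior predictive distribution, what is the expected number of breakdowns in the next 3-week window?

18

Total count: 11 + 12 + 9 + 5 + 8 + 10 + 8 + 7 + 6 = 76.
Total exposure: 9 weeks.
After the first batch: Gamma(27 + 76, 9 + 9) = Gamma(103, 18).
Total count: 4 + 6 + 9 + 10 = 29.
Total exposure: 4 weeks.
After the second batch: Gamma(103 + 29, 18 + 4) = Gamma(132, 22).
Predictive mean over a 3-week window = T·E[λ|data] = 3·132/22 = 18.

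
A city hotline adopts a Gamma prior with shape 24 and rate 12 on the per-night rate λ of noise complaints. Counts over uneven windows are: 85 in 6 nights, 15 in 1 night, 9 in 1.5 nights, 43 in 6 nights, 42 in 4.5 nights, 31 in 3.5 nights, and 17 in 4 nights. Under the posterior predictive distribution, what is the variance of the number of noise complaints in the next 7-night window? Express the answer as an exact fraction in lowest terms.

Total count: 85 + 15 + 9 + 43 + 42 + 31 + 17 = 242.
Total exposure: 6 + 1 + 1.5 + 6 + 4.5 + 3.5 + 4 = 26.5 nights.
By Gamma–Poisson conjugacy, the posterior is Gamma(α + Σx, β + Σt) = Gamma(24 + 242, 12 + 26.5) = Gamma(266, 77/2).
The posterior predictive for a window of length T is Negative Binomial with variance T·α'·(β'+T)/β'² = 7·266·(91/2)/(5929/4) = 6916/121.

6916/121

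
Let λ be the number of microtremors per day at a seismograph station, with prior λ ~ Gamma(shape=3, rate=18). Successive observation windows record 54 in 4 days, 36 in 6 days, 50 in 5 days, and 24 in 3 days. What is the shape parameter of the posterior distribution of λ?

Total count: 54 + 36 + 50 + 24 = 164.
Total exposure: 4 + 6 + 5 + 3 = 18 days.
Gamma(α, β) with Poisson data over total exposure Σt gives posterior Gamma(α+Σx, β+Σt) = Gamma(167, 36).

167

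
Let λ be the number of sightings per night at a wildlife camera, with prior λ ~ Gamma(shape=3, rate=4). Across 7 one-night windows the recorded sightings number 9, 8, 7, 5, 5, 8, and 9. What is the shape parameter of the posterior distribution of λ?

54

Total count: 9 + 8 + 7 + 5 + 5 + 8 + 9 = 51.
Total exposure: 7 nights.
The Gamma prior is conjugate for the Poisson rate, so λ | data ~ Gamma(3+51, 4+7) = Gamma(54, 11).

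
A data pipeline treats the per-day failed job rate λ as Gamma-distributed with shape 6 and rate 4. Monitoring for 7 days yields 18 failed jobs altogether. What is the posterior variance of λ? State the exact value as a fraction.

24/121

Total count 18 over total exposure 7 days.
The Gamma prior is conjugate for the Poisson rate, so λ | data ~ Gamma(6+18, 4+7) = Gamma(24, 11).
Posterior variance = α'/β'² = 24/121.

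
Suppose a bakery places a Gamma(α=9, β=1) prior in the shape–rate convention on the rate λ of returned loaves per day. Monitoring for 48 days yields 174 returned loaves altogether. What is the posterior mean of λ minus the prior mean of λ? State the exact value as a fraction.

-258/49

Total count 174 over total exposure 48 days.
Gamma(α, β) with Poisson data over total exposure Σt gives posterior Gamma(α+Σx, β+Σt) = Gamma(183, 49).
Posterior mean = 183/49 = 183/49; prior mean = 9/1 = 9. Difference = 183/49 − 9 = -258/49.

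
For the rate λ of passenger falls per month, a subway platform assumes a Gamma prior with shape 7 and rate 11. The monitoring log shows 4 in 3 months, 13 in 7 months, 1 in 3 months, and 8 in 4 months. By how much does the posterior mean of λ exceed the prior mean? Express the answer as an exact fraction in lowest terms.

Total count: 4 + 13 + 1 + 8 = 26.
Total exposure: 3 + 7 + 3 + 4 = 17 months.
The Gamma prior is conjugate for the Poisson rate, so λ | data ~ Gamma(7+26, 11+17) = Gamma(33, 28).
Posterior mean = 33/28 = 33/28; prior mean = 7/11 = 7/11. Difference = 33/28 − 7/11 = 167/308.

167/308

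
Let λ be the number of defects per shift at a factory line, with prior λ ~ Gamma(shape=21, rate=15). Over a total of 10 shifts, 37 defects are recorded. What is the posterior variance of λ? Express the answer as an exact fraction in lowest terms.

Total count 37 over total exposure 10 shifts.
Posterior: α' = 21 + 37 = 58, β' = 15 + 10 = 25.
Posterior variance = α'/β'² = 58/625.

58/625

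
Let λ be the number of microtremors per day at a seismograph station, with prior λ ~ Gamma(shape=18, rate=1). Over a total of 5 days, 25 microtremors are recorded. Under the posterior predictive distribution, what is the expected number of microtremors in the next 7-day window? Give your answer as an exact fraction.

Total count 25 over total exposure 5 days.
Posterior: α' = 18 + 25 = 43, β' = 1 + 5 = 6.
Predictive mean over a 7-day window = T·E[λ|data] = 7·43/6 = 301/6.

301/6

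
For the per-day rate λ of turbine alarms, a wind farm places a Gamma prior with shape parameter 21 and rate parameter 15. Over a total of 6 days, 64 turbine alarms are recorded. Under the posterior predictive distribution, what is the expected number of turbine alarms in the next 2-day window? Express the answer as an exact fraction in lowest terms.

170/21

Total count 64 over total exposure 6 days.
Posterior: α' = 21 + 64 = 85, β' = 15 + 6 = 21.
Predictive mean over a 2-day window = T·E[λ|data] = 2·85/21 = 170/21.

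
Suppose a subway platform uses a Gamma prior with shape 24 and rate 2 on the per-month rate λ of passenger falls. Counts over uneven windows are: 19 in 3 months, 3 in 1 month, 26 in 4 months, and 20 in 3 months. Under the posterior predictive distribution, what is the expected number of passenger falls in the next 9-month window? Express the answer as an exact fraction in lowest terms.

828/13

Total count: 19 + 3 + 26 + 20 = 68.
Total exposure: 3 + 1 + 4 + 3 = 11 months.
Posterior: α' = 24 + 68 = 92, β' = 2 + 11 = 13.
Predictive mean over a 9-month window = T·E[λ|data] = 9·92/13 = 828/13.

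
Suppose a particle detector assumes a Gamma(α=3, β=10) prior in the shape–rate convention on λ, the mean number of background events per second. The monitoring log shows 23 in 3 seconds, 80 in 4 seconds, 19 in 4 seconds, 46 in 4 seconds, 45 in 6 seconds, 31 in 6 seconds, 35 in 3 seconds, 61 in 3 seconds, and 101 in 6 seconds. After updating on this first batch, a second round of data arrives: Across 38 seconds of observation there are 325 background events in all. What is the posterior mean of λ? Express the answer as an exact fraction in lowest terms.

769/87

Total count: 23 + 80 + 19 + 46 + 45 + 31 + 35 + 61 + 101 = 441.
Total exposure: 3 + 4 + 4 + 4 + 6 + 6 + 3 + 3 + 6 = 39 seconds.
After the first batch: Gamma(3 + 441, 10 + 39) = Gamma(444, 49).
Total count 325 over total exposure 38 seconds.
After the second batch: Gamma(444 + 325, 49 + 38) = Gamma(769, 87).
Posterior mean = α'/β' = 769/87.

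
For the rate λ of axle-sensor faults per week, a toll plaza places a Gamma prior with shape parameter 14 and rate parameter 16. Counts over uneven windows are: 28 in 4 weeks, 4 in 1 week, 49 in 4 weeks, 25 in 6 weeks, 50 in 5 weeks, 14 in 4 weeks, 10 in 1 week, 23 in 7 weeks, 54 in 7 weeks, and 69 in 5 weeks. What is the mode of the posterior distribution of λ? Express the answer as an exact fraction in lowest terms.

113/20

Total count: 28 + 4 + 49 + 25 + 50 + 14 + 10 + 23 + 54 + 69 = 326.
Total exposure: 4 + 1 + 4 + 6 + 5 + 4 + 1 + 7 + 7 + 5 = 44 weeks.
Posterior: α' = 14 + 326 = 340, β' = 16 + 44 = 60.
Posterior mode = (α'−1)/β' = 339/60 = 113/20.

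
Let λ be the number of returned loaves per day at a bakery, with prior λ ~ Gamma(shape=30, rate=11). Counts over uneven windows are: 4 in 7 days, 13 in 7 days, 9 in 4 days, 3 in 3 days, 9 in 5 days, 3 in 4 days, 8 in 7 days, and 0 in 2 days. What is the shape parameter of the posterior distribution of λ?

Total count: 4 + 13 + 9 + 3 + 9 + 3 + 8 + 0 = 49.
Total exposure: 7 + 7 + 4 + 3 + 5 + 4 + 7 + 2 = 39 days.
By Gamma–Poisson conjugacy, the posterior is Gamma(α + Σx, β + Σt) = Gamma(30 + 49, 11 + 39) = Gamma(79, 50).

79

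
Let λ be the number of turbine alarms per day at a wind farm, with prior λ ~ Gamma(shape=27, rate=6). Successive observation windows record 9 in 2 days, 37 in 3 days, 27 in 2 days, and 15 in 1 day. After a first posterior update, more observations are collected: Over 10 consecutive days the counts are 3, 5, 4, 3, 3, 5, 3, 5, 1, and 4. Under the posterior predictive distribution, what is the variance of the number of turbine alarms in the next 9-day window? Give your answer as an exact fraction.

Total count: 9 + 37 + 27 + 15 = 88.
Total exposure: 2 + 3 + 2 + 1 = 8 days.
After the first batch: Gamma(27 + 88, 6 + 8) = Gamma(115, 14).
Total count: 3 + 5 + 4 + 3 + 3 + 5 + 3 + 5 + 1 + 4 = 36.
Total exposure: 10 days.
After the second batch: Gamma(115 + 36, 14 + 10) = Gamma(151, 24).
The posterior predictive for a window of length T is Negative Binomial with variance T·α'·(β'+T)/β'² = 9·151·33/576 = 4983/64.

4983/64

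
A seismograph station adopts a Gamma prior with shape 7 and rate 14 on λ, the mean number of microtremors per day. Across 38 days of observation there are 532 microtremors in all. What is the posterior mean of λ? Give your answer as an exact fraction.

Total count 532 over total exposure 38 days.
The Gamma prior is conjugate for the Poisson rate, so λ | data ~ Gamma(7+532, 14+38) = Gamma(539, 52).
Posterior mean = α'/β' = 539/52.

539/52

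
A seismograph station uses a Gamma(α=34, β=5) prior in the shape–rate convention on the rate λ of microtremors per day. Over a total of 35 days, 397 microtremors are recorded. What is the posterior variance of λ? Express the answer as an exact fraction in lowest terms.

Total count 397 over total exposure 35 days.
By Gamma–Poisson conjugacy, the posterior is Gamma(α + Σx, β + Σt) = Gamma(34 + 397, 5 + 35) = Gamma(431, 40).
Posterior variance = α'/β'² = 431/1600.

431/1600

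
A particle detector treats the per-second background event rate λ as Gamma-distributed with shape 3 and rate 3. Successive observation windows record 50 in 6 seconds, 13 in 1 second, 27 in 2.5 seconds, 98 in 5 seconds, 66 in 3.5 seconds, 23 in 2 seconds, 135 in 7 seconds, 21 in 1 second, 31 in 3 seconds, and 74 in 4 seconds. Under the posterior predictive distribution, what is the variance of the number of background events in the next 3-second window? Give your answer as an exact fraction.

Total count: 50 + 13 + 27 + 98 + 66 + 23 + 135 + 21 + 31 + 74 = 538.
Total exposure: 6 + 1 + 2.5 + 5 + 3.5 + 2 + 7 + 1 + 3 + 4 = 35 seconds.
The Gamma prior is conjugate for the Poisson rate, so λ | data ~ Gamma(3+538, 3+35) = Gamma(541, 38).
The posterior predictive for a window of length T is Negative Binomial with variance T·α'·(β'+T)/β'² = 3·541·41/1444 = 66543/1444.

66543/1444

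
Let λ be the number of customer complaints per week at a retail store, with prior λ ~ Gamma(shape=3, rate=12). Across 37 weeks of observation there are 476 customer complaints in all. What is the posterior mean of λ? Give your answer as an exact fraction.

Total count 476 over total exposure 37 weeks.
By Gamma–Poisson conjugacy, the posterior is Gamma(α + Σx, β + Σt) = Gamma(3 + 476, 12 + 37) = Gamma(479, 49).
Posterior mean = α'/β' = 479/49.

479/49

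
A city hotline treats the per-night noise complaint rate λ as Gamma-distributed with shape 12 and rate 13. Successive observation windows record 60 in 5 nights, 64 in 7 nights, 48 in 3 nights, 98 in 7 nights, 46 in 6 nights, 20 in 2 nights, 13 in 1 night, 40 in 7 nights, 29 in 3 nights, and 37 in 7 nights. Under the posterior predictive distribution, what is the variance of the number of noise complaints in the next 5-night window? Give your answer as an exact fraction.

154110/3721

Total count: 60 + 64 + 48 + 98 + 46 + 20 + 13 + 40 + 29 + 37 = 455.
Total exposure: 5 + 7 + 3 + 7 + 6 + 2 + 1 + 7 + 3 + 7 = 48 nights.
Posterior: α' = 12 + 455 = 467, β' = 13 + 48 = 61.
The posterior predictive for a window of length T is Negative Binomial with variance T·α'·(β'+T)/β'² = 5·467·66/3721 = 154110/3721.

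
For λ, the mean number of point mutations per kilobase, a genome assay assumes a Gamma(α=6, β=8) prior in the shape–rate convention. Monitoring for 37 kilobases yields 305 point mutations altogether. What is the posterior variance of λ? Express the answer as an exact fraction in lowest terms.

311/2025

Total count 305 over total exposure 37 kilobases.
Gamma(α, β) with Poisson data over total exposure Σt gives posterior Gamma(α+Σx, β+Σt) = Gamma(311, 45).
Posterior variance = α'/β'² = 311/2025.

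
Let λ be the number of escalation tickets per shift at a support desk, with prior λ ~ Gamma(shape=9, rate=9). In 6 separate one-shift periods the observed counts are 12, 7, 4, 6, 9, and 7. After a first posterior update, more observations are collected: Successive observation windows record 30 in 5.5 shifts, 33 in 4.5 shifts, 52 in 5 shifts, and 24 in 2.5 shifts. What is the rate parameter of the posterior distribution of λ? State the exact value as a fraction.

65/2

Total count: 12 + 7 + 4 + 6 + 9 + 7 = 45.
Total exposure: 6 shifts.
After the first batch: Gamma(9 + 45, 9 + 6) = Gamma(54, 15).
Total count: 30 + 33 + 52 + 24 = 139.
Total exposure: 5.5 + 4.5 + 5 + 2.5 = 17.5 shifts.
After the second batch: Gamma(54 + 139, 15 + 17.5) = Gamma(193, 65/2).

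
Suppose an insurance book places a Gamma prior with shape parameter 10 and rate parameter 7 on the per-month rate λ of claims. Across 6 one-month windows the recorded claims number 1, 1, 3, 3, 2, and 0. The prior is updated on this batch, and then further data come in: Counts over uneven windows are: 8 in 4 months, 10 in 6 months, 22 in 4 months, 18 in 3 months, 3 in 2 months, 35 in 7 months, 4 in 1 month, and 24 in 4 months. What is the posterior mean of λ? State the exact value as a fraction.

36/11

Total count: 1 + 1 + 3 + 3 + 2 + 0 = 10.
Total exposure: 6 months.
After the first batch: Gamma(10 + 10, 7 + 6) = Gamma(20, 13).
Total count: 8 + 10 + 22 + 18 + 3 + 35 + 4 + 24 = 124.
Total exposure: 4 + 6 + 4 + 3 + 2 + 7 + 1 + 4 = 31 months.
After the second batch: Gamma(20 + 124, 13 + 31) = Gamma(144, 44).
Posterior mean = α'/β' = 144/44 = 36/11.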